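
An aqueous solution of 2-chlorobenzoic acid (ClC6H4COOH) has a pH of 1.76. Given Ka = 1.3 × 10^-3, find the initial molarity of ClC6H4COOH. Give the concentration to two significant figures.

C₀ = 2.5 × 10^-1 M

[H+] = 10^(-1.76) = 1.74 × 10^-2 M = x
Ka = x²/(C₀ − x) ⇒ C₀ = x + x²/Ka
C₀ = 1.74 × 10^-2 + (1.74 × 10^-2)²/(1.3 × 10^-3) = 2.50 × 10^-1 M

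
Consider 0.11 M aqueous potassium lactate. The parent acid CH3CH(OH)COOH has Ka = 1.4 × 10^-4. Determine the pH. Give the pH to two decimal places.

CH3CH(OH)COO- is the conjugate base of the weak acid CH3CH(OH)COOH.
Kb = Kw/Ka = 1.0×10^-14 / 1.4 × 10^-4 = 7.14 × 10^-11
From the ICE table, Kb = x²/(0.11 − x) = 7.14 × 10^-11.
Since Kb ≪ C₀, x ≈ √(Kb·C₀) = 2.80 × 10^-6 M.
pOH = −log(2.80 × 10^-6) = 5.55; pH = 14.00 − 5.55 = 8.45

pH = 8.45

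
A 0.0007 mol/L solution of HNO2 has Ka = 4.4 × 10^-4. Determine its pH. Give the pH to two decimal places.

pH = 3.42

HNO2 ⇌ NO2- + H+
From the ICE table, Ka = [H+]²/(0.0007 − [H+]) = 4.4 × 10^-4.
The 5% rule fails; solving [H+]² + Ka·[H+] − Ka·C₀ = 0 exactly:
[H+] = [−0.00044 + √(0.00044² + 1.23e-06)]/2 = 3.77 × 10^-4 M
pH = −log[H+] = −log(3.77 × 10^-4) = 3.42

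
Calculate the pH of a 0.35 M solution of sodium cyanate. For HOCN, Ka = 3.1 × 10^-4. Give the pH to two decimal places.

pH = 8.53

OCN- is the conjugate base of the weak acid HOCN.
Kb = Kw/Ka = 1.0×10^-14 / 3.1 × 10^-4 = 3.23 × 10^-11
Kb = [OH-]²/(0.35 − [OH-]) = 3.23 × 10^-11
Since Kb ≪ C₀, [OH-] ≈ √(Kb·C₀) = 3.36 × 10^-6 M.
([OH-]/C₀ = 0.00096% < 5%, so the approximation holds.)
pOH = −log(3.36 × 10^-6) = 5.47; pH = 14.00 − 5.47 = 8.53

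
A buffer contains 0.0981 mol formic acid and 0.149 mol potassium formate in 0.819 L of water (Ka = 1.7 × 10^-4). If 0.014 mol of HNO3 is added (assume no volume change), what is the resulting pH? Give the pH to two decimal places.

pH = 3.85

After neutralization: n(HCOOH) = 0.112 mol, n(HCOO-) = 0.135 mol.
pKa = −log(1.7 × 10^-4) = 3.770
pH = pKa + log([A⁻]/[HA]) = 3.770 + log(0.135/0.112) = 3.770 +0.081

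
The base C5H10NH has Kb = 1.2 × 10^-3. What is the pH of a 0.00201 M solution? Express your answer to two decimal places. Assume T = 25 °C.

C5H10NH + H2O ⇌ C5H10NH2+ + OH-
Kb = [OH-]²/(0.00201 − [OH-]) = 1.2 × 10^-3
[OH-] is not negligible relative to C₀; solve [OH-]² + 0.0012·[OH-] − 2.41e-06 = 0.
[OH-] = [−0.0012 + √(0.0012² + 9.65e-06)]/2 = 1.06 × 10^-3 M
pOH = 2.97, so pH = 14.00 − pOH = 11.03

pH = 11.03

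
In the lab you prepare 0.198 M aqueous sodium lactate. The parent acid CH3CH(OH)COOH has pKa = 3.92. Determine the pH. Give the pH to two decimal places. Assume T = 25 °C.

CH3CH(OH)COO- is the conjugate base of the weak acid CH3CH(OH)COOH.
Ka = 10^(−3.92) = 1.20 × 10^-4
Kb = Kw/Ka = 1.0×10^-14 / 1.20 × 10^-4 = 8.33 × 10^-11
From the ICE table, Kb = [OH-]²/(0.198 − [OH-]) = 8.33 × 10^-11.
Assume [OH-] ≪ 0.198: [OH-] ≈ √(8.33 × 10^-11 × 0.198) = 4.06 × 10^-6 M
pOH = 5.39, so pH = 14.00 − pOH = 8.61

pH = 8.61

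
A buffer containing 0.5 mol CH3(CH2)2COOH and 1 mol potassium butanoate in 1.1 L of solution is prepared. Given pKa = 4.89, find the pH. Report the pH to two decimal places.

pH = 5.19

Using pH = pKa + log([base]/[acid]) with [base]/[acid] = 1/0.5:
pH = 4.89 + (+0.301) = 5.19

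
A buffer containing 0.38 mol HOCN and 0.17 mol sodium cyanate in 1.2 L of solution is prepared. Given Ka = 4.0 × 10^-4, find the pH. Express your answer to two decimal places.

pKa = −log(4.0 × 10^-4) = 3.398
pH = pKa + log([A⁻]/[HA]) = 3.398 + log(0.17/0.38)
pH = 3.398 + (-0.349) = 3.05

pH = 3.05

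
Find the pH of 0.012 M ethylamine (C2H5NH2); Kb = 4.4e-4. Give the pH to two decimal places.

pH = 11.32

C2H5NH2 + H2O ⇌ C2H5NH3+ + OH-
Kb = x²/(0.012 − x) = 4.4 × 10^-4
The 5% rule fails; solving x² + Kb·x − Kb·C₀ = 0 exactly:
x = (−Kb + √(Kb² + 4·Kb·C₀))/2 = 2.09 × 10^-3 M
pOH = −log(2.09 × 10^-3) = 2.68; pH = 14.00 − 2.68 = 11.32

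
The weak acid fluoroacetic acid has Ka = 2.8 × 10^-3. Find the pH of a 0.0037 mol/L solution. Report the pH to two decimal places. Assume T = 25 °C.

pH = 2.68

FCH2COOH ⇌ FCH2COO- + H+
From the ICE table, Ka = x²/(0.0037 − x) = 2.8 × 10^-3.
x is not negligible relative to C₀; solve x² + 0.0028·x − 1.04e-05 = 0.
x = [−0.0028 + √(0.0028² + 4.14e-05)]/2 = 2.11 × 10^-3 M
pH = −log[H+] = −log(2.11 × 10^-3) = 2.68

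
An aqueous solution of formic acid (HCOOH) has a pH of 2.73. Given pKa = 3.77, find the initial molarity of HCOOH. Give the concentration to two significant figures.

C₀ = 2.2 × 10^-2 M

[H+] = 10^(-2.73) = 1.86 × 10^-3 M = x
Ka = 10^(−3.77) = 1.70 × 10^-4
Ka = x²/(C₀ − x) ⇒ C₀ = x + x²/Ka
C₀ = 1.86 × 10^-3 + (1.86 × 10^-3)²/(1.70 × 10^-4) = 2.22 × 10^-2 M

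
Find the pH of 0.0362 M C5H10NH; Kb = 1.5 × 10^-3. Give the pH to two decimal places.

C5H10NH + H2O ⇌ C5H10NH2+ + OH-
Kb = [OH-]²/(0.0362 − [OH-]) = 1.5 × 10^-3
The 5% rule fails; solving [OH-]² + Kb·[OH-] − Kb·C₀ = 0 exactly:
[OH-] = (−Kb + √(Kb² + 4·Kb·C₀))/2 = 6.66 × 10^-3 M
pOH = −log(6.66 × 10^-3) = 2.18; pH = 14.00 − 2.18 = 11.82

pH = 11.82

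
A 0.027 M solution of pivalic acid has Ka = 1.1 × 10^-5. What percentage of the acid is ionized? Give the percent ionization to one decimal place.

2.0%

(CH3)3CCOOH ⇌ (CH3)3CCOO- + H+; let x = [H+] at equilibrium.
x ≈ √(Ka·C₀) = √(1.1 × 10^-5 × 0.027) = 5.45 × 10^-4 M
% ionization = x/C₀ × 100% = 5.45 × 10^-4/0.027 × 100% = 2.0%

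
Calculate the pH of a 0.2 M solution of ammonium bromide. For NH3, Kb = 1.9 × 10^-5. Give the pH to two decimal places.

NH4+ is the conjugate acid of the weak base NH3.
Ka = Kw/Kb = 1.0×10^-14 / 1.9 × 10^-5 = 5.26 × 10^-10
Ka = [H+]²/(0.2 − [H+]) = 5.26 × 10^-10
Neglecting [H+] in the denominator: [H+] = √(5.26 × 10^-10 × 0.2) = 1.03 × 10^-5 M
pH = −log(1.03 × 10^-5) = 4.99

pH = 4.99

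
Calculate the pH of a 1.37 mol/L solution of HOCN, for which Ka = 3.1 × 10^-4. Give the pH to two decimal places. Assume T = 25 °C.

HOCN ⇌ OCN- + H+
Ka = [H+]²/(1.37 − [H+]) = 3.1 × 10^-4
Assume [H+] ≪ 1.37: [H+] ≈ √(3.1 × 10^-4 × 1.37) = 2.06 × 10^-2 M
pH = −log[H+] = −log(2.06 × 10^-2) = 1.69

pH = 1.69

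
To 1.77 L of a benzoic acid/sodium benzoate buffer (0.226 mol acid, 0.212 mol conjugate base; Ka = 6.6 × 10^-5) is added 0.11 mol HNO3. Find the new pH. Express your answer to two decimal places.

pH = 3.66

Added H+ converts C6H5COO- to C6H5COOH: C6H5COOH → 0.336 mol, C6H5COO- → 0.102 mol.
pKa = −log(6.6 × 10^-5) = 4.180
Henderson–Hasselbalch with mole ratio 0.102/0.336: pH = 4.180 + (-0.518)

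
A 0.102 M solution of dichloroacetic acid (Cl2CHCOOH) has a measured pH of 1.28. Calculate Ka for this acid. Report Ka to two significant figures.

Ka = 5.6 × 10^-2

[H+] = 10^(-1.28) = 5.25 × 10^-2 M
At equilibrium [HA] = 0.102 − 5.25 × 10^-2 = 4.95 × 10^-2 M
Ka = [H+][A-]/[HA] = (5.25 × 10^-2)² / 4.95 × 10^-2 = 5.6 × 10^-2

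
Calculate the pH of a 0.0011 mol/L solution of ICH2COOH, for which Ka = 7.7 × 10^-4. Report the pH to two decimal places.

pH = 3.21

ICH2COOH ⇌ ICH2COO- + H+
Ka = [H+]²/(0.0011 − [H+]) = 7.7 × 10^-4
Here C₀/Ka ≈ 1.43, so the small-[H+] approximation fails. Use the quadratic:
[H+] = (−Ka + √(Ka² + 4·Ka·C₀))/2 = 6.13 × 10^-4 M
pH = −log(6.13 × 10^-4) = 3.21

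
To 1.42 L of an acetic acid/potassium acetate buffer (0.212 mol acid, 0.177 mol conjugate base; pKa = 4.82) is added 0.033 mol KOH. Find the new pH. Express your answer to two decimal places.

After neutralization: n(CH3COOH) = 0.179 mol, n(CH3COO-) = 0.21 mol.
pH = pKa + log([A⁻]/[HA]) = 4.82 + log(0.21/0.179) = 4.82 +0.069

pH = 4.89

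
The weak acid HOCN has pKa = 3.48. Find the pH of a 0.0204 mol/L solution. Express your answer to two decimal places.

pH = 2.61

HOCN ⇌ OCN- + H+
Ka = 10^(−3.48) = 3.31 × 10^-4
Let x = [H+] at equilibrium. Ka = x²/(0.0204 − x).
The 5% rule fails; solving x² + Ka·x − Ka·C₀ = 0 exactly:
x = (−Ka + √(Ka² + 4·Ka·C₀))/2 = 2.44 × 10^-3 M
pH = −log(2.44 × 10^-3) = 2.61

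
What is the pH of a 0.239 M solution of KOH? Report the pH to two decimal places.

KOH is a strong base; [OH-] = 0.239 M.
pOH = -log(0.239) = 0.62
pH = 14.00 - 0.62 = 13.38

pH = 13.38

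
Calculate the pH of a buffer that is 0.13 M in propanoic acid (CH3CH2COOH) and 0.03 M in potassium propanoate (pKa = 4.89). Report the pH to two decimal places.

Using pH = pKa + log([base]/[acid]) with [base]/[acid] = 0.03/0.13:
pH = 4.89 + (-0.637) = 4.25

pH = 4.25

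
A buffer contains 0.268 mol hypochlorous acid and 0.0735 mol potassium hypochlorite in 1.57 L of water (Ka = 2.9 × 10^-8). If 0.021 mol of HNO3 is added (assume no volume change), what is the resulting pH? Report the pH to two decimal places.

pH = 6.80

Added H+ converts OCl- to HOCl: HOCl → 0.289 mol, OCl- → 0.0525 mol.
pKa = −log(2.9 × 10^-8) = 7.538
Henderson–Hasselbalch with mole ratio 0.0525/0.289: pH = 7.538 + (-0.741)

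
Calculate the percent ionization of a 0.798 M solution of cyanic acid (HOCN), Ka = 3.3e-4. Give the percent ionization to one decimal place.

2.0%

HOCN ⇌ OCN- + H+; let x = [H+] at equilibrium.
x ≈ √(Ka·C₀) = √(3.3 × 10^-4 × 0.798) = 1.62 × 10^-2 M
Fraction ionized = 1.62 × 10^-2 / 0.798 = 0.0203 → 2.0%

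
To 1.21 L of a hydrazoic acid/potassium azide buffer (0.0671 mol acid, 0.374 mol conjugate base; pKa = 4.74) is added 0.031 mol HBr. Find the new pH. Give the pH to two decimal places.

After neutralization: n(HN3) = 0.0981 mol, n(N3-) = 0.343 mol.
pH = pKa + log([A⁻]/[HA]) = 4.74 + log(0.343/0.0981) = 4.74 +0.544

pH = 5.28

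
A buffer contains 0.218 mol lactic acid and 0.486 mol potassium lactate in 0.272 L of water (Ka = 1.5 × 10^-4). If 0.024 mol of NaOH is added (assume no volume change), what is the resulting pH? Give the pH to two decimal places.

pH = 4.24

OH- converts CH3CH(OH)COOH to CH3CH(OH)COO-: CH3CH(OH)COOH → 0.194 mol, CH3CH(OH)COO- → 0.51 mol.
pKa = −log(1.5 × 10^-4) = 3.824
pH = pKa + log(n_CH3CH(OH)COO-/n_CH3CH(OH)COOH) = 3.824 + log(0.51/0.194) = 3.824 + (+0.420)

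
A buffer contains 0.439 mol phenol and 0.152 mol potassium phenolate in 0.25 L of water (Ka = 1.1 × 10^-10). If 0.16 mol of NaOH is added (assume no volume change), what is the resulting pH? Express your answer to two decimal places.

After neutralization: n(C6H5OH) = 0.279 mol, n(C6H5O-) = 0.312 mol.
pKa = −log(1.1 × 10^-10) = 9.959
Henderson–Hasselbalch with mole ratio 0.312/0.279: pH = 9.959 + (+0.049)

pH = 10.01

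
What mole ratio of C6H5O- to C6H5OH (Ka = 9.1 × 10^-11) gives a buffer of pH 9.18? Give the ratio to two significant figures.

ratio = 0.14

pKa = -log(9.1 × 10^-11) = 10.041
pH = pKa + log(r) ⇒ log(r) = 9.18 − 10.041 = -0.861
r = [C6H5O-]/[C6H5OH] = 10^(-0.861) = 0.138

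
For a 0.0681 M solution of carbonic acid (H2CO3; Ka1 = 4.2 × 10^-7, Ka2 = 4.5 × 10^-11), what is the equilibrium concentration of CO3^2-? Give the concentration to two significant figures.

First ionization gives [H+] ≈ [HCO3-] = 1.69 × 10^-4 M.
Second step: Ka2 = [H+][CO3^2-]/[HCO3-] ≈ [CO3^2-] (since [H+] ≈ [HCO3-]).
So [CO3^2-] ≈ Ka2.

4.5 × 10^-11 M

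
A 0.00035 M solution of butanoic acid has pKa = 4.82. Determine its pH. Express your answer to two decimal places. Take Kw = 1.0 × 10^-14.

pH = 4.18

CH3(CH2)2COOH ⇌ CH3(CH2)2COO- + H+
Ka = 10^(−4.82) = 1.51 × 10^-5
From the ICE table, Ka = [H+]²/(0.00035 − [H+]) = 1.51 × 10^-5.
[H+] is not negligible relative to C₀; solve [H+]² + 1.51e-05·[H+] − 5.28e-09 = 0.
[H+] = (−Ka + √(Ka² + 4·Ka·C₀))/2 = 6.55 × 10^-5 M
pH = −log[H+] = −log(6.55 × 10^-5) = 4.18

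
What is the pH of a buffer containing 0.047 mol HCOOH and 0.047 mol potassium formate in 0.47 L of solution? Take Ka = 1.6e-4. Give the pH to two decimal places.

pH = 3.80

pKa = −log(1.6 × 10^-4) = 3.796
Using pH = pKa + log([base]/[acid]) with [base]/[acid] = 0.047/0.047:
pH = 3.796 + (+0.000) = 3.80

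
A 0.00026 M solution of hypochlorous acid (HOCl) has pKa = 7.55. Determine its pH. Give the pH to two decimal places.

HOCl ⇌ OCl- + H+
Ka = 10^(−7.55) = 2.82 × 10^-8
Let x = [H+] at equilibrium. Ka = x²/(0.00026 − x).
Assume x ≪ 0.00026: x ≈ √(2.82 × 10^-8 × 0.00026) = 2.71 × 10^-6 M
(x/C₀ = 1% < 5%, so the approximation holds.)
pH = −log(2.71 × 10^-6) = 5.57

pH = 5.57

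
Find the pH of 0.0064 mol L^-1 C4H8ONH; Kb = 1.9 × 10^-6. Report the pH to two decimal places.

pH = 10.04

C4H8ONH + H2O ⇌ C4H8ONH2+ + OH-
From the ICE table, Kb = x²/(0.0064 − x) = 1.9 × 10^-6.
Neglecting x in the denominator: x = √(1.9 × 10^-6 × 0.0064) = 1.10 × 10^-4 M
Check: 1.7% ionized — well under 5%, approximation valid.
pOH = −log(1.10 × 10^-4) = 3.96; pH = 14.00 − 3.96 = 10.04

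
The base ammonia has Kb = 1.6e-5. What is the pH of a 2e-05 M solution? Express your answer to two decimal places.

NH3 + H2O ⇌ NH4+ + OH-
Kb = [OH-]²/(2e-05 − [OH-]) = 1.6 × 10^-5
The 5% rule fails; solving [OH-]² + Kb·[OH-] − Kb·C₀ = 0 exactly:
[OH-] = [−1.6e-05 + √(1.6e-05² + 1.28e-09)]/2 = 1.16 × 10^-5 M
pOH = 4.94, so pH = 14.00 − pOH = 9.06

pH = 9.06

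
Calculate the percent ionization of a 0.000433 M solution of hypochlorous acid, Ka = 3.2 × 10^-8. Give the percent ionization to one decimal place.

0.9%

HOCl ⇌ OCl- + H+; let x = [H+] at equilibrium.
x ≈ √(Ka·C₀) = √(3.2 × 10^-8 × 0.000433) = 3.72 × 10^-6 M
Fraction ionized = 3.72 × 10^-6 / 0.000433 = 0.0086 → 0.9%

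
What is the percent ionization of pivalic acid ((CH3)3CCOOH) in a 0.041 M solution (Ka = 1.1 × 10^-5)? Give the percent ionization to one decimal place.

(CH3)3CCOOH ⇌ (CH3)3CCOO- + H+; let x = [H+] at equilibrium.
x ≈ √(Ka·C₀) = √(1.1 × 10^-5 × 0.041) = 6.72 × 10^-4 M
Fraction ionized = 6.72 × 10^-4 / 0.041 = 0.0164 → 1.6%

1.6%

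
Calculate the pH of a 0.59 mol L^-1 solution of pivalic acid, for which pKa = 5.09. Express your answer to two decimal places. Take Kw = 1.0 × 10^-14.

(CH3)3CCOOH ⇌ (CH3)3CCOO- + H+
Ka = 10^(−5.09) = 8.13 × 10^-6
Ka = x²/(0.59 − x) = 8.13 × 10^-6
Assume x ≪ 0.59: x ≈ √(8.13 × 10^-6 × 0.59) = 2.19 × 10^-3 M
(x/C₀ = 0.37% < 5%, so the approximation holds.)
pH = −log[H+] = −log(2.19 × 10^-3) = 2.66

pH = 2.66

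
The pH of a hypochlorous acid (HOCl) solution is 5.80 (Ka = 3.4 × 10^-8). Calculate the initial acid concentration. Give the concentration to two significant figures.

[H+] = 10^(-5.80) = 1.58 × 10^-6 M = x
Ka = x²/(C₀ − x) ⇒ C₀ = x + x²/Ka
C₀ = 1.58 × 10^-6 + (1.58 × 10^-6)²/(3.4 × 10^-8) = 7.50 × 10^-5 M

C₀ = 7.5 × 10^-5 M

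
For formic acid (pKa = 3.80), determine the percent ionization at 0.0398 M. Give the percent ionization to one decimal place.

6.1%

HCOOH ⇌ HCOO- + H+; let x = [H+] at equilibrium.
Ka = 10^(−3.80) = 1.58 × 10^-4
Solve x² + 0.000158x − 6.29e-06 = 0 → x = 2.43 × 10^-3 M
Fraction ionized = 2.43 × 10^-3 / 0.0398 = 0.0611 → 6.1%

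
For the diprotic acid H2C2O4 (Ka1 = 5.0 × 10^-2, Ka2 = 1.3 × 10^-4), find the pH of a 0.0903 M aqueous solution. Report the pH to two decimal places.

Ka1 ≫ Ka2, so treat the first dissociation as the only significant source of H+.
Ka1 = x²/(0.0903 − x) = 5.0 × 10^-2
Solving the quadratic: x = (−Ka1 + √(Ka1² + 4·Ka1·C₀))/2 = 4.67 × 10^-2 M
pH = −log(4.67 × 10^-2) = 1.33

pH = 1.33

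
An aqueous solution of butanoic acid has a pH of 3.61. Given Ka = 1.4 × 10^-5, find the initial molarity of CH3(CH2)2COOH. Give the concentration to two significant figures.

[H+] = 10^(-3.61) = 2.45 × 10^-4 M = x
Ka = x²/(C₀ − x) ⇒ C₀ = x + x²/Ka
C₀ = 2.45 × 10^-4 + (2.45 × 10^-4)²/(1.4 × 10^-5) = 4.53 × 10^-3 M

C₀ = 4.5 × 10^-3 M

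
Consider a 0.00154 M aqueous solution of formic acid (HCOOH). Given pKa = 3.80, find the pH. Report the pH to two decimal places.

HCOOH ⇌ HCOO- + H+
Ka = 10^(−3.80) = 1.58 × 10^-4
From the ICE table, Ka = [H+]²/(0.00154 − [H+]) = 1.58 × 10^-4.
Here C₀/Ka ≈ 9.75, so the small-[H+] approximation fails. Use the quadratic:
[H+] = (−Ka + √(Ka² + 4·Ka·C₀))/2 = 4.21 × 10^-4 M
pH = −log(4.21 × 10^-4) = 3.38

pH = 3.38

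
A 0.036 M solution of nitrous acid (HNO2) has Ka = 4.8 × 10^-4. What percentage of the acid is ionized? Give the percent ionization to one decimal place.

10.9%

HNO2 ⇌ NO2- + H+; let x = [H+] at equilibrium.
Ka = x²/(C₀ − x); solving the quadratic gives x = 3.92 × 10^-3 M.
Fraction ionized = 3.92 × 10^-3 / 0.036 = 0.1089 → 10.9%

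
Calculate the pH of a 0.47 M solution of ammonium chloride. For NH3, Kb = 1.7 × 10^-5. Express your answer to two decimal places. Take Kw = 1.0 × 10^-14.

pH = 4.78

NH4+ is the conjugate acid of the weak base NH3.
Ka = Kw/Kb = 1.0×10^-14 / 1.7 × 10^-5 = 5.88 × 10^-10
Ka = x²/(0.47 − x) = 5.88 × 10^-10
Assume x ≪ 0.47: x ≈ √(5.88 × 10^-10 × 0.47) = 1.66 × 10^-5 M
pH = −log[H+] = −log(1.66 × 10^-5) = 4.78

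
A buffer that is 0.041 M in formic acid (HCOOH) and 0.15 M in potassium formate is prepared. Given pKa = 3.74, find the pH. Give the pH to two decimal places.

Using pH = pKa + log([base]/[acid]) with [base]/[acid] = 0.15/0.041:
pH = 3.74 + (+0.563) = 4.30

pH = 4.30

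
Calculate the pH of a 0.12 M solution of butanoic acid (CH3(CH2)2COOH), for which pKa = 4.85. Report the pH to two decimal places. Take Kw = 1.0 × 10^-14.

CH3(CH2)2COOH ⇌ CH3(CH2)2COO- + H+
Ka = 10^(−4.85) = 1.41 × 10^-5
Let x = [H+] at equilibrium. Ka = x²/(0.12 − x).
Neglecting x in the denominator: x = √(1.41 × 10^-5 × 0.12) = 1.30 × 10^-3 M
(x/C₀ = 1.1% < 5%, so the approximation holds.)
pH = −log[H+] = −log(1.30 × 10^-3) = 2.89

pH = 2.89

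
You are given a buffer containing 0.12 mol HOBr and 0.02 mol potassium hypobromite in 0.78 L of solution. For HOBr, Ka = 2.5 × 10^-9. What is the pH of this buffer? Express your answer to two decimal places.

pH = 7.82

pKa = −log(2.5 × 10^-9) = 8.602
Using pH = pKa + log([base]/[acid]) with [base]/[acid] = 0.02/0.12:
pH = 8.602 + (-0.778) = 7.82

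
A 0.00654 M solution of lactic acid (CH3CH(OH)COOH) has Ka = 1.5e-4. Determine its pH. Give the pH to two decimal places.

CH3CH(OH)COOH ⇌ CH3CH(OH)COO- + H+
Ka = x²/(0.00654 − x) = 1.5 × 10^-4
Here C₀/Ka ≈ 43.6, so the small-x approximation fails. Use the quadratic:
x = (−Ka + √(Ka² + 4·Ka·C₀))/2 = 9.18 × 10^-4 M
pH = −log(9.18 × 10^-4) = 3.04

pH = 3.04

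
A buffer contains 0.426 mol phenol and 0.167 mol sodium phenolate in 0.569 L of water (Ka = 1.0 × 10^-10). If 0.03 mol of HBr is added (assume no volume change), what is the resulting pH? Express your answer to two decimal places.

pH = 9.48

Added H+ converts C6H5O- to C6H5OH: C6H5OH → 0.456 mol, C6H5O- → 0.137 mol.
pKa = −log(1.0 × 10^-10) = 10.000
pH = pKa + log(n_C6H5O-/n_C6H5OH) = 10.000 + log(0.137/0.456) = 10.000 + (-0.522)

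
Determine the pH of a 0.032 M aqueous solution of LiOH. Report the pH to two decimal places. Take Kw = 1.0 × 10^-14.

pH = 12.51

LiOH is a strong base; [OH-] = 0.032 M.
pOH = -log(0.032) = 1.49
pH = 14.00 - 1.49 = 12.51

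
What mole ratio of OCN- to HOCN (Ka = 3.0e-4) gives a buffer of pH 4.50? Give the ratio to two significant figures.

pKa = -log(3.0 × 10^-4) = 3.523
pH = pKa + log(r) ⇒ log(r) = 4.50 − 3.523 = +0.977
r = [OCN-]/[HOCN] = 10^(+0.977) = 9.48

ratio = 9.5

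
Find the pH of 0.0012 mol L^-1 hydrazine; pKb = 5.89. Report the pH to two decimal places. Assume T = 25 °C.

N2H4 + H2O ⇌ N2H5+ + OH-
Kb = 10^(−5.89) = 1.29 × 10^-6
From the ICE table, Kb = x²/(0.0012 − x) = 1.29 × 10^-6.
Neglecting x in the denominator: x = √(1.29 × 10^-6 × 0.0012) = 3.93 × 10^-5 M
pOH = −log(3.93 × 10^-5) = 4.41; pH = 14.00 − 4.41 = 9.59

pH = 9.59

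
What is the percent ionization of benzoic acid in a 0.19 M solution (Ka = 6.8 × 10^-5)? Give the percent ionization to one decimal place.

1.9%

C6H5COOH ⇌ C6H5COO- + H+; let x = [H+] at equilibrium.
x ≈ √(Ka·C₀) = √(6.8 × 10^-5 × 0.19) = 3.59 × 10^-3 M
Fraction ionized = 3.59 × 10^-3 / 0.19 = 0.0189 → 1.9%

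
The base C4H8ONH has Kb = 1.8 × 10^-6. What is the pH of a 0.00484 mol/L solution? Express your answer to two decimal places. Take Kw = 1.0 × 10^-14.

pH = 9.97

C4H8ONH + H2O ⇌ C4H8ONH2+ + OH-
From the ICE table, Kb = [OH-]²/(0.00484 − [OH-]) = 1.8 × 10^-6.
Assume [OH-] ≪ 0.00484: [OH-] ≈ √(1.8 × 10^-6 × 0.00484) = 9.33 × 10^-5 M
pOH = −log(9.33 × 10^-5) = 4.03; pH = 14.00 − 4.03 = 9.97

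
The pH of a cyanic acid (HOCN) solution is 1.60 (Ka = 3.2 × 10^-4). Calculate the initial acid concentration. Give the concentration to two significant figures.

[H+] = 10^(-1.60) = 2.51 × 10^-2 M = x
Ka = x²/(C₀ − x) ⇒ C₀ = x + x²/Ka
C₀ = 2.51 × 10^-2 + (2.51 × 10^-2)²/(3.2 × 10^-4) = 1.99 M

C₀ = 2.0 M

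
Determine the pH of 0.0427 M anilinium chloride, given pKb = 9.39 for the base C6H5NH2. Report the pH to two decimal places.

pH = 2.99

C6H5NH3+ is the conjugate acid of the weak base C6H5NH2.
Kb = 10^(−9.39) = 4.07 × 10^-10
Ka = Kw/Kb = 1.0×10^-14 / 4.07 × 10^-10 = 2.46 × 10^-5
Let x = [H+] at equilibrium. Ka = x²/(0.0427 − x).
Assume x ≪ 0.0427: x ≈ √(2.46 × 10^-5 × 0.0427) = 1.02 × 10^-3 M
Check: 2.4% ionized — well under 5%, approximation valid.
pH = −log[H+] = −log(1.02 × 10^-3) = 2.99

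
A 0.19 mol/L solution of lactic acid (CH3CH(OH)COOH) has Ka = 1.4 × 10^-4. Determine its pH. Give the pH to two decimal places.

CH3CH(OH)COOH ⇌ CH3CH(OH)COO- + H+
From the ICE table, Ka = x²/(0.19 − x) = 1.4 × 10^-4.
Since Ka ≪ C₀, x ≈ √(Ka·C₀) = 5.16 × 10^-3 M.
Check: 2.7% ionized — well under 5%, approximation valid.
pH = −log(5.16 × 10^-3) = 2.29

pH = 2.29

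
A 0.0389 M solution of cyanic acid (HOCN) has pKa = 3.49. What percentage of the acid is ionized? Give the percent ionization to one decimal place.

HOCN ⇌ OCN- + H+; let x = [H+] at equilibrium.
Ka = 10^(−3.49) = 3.24 × 10^-4
Ka = x²/(C₀ − x); solving the quadratic gives x = 3.39 × 10^-3 M.
% ionization = x/C₀ × 100% = 3.39 × 10^-3/0.0389 × 100% = 8.7%

8.7%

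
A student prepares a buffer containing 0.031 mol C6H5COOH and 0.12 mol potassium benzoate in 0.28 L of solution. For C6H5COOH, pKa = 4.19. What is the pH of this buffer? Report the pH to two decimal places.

Using pH = pKa + log([base]/[acid]) with [base]/[acid] = 0.12/0.031:
pH = 4.19 + (+0.588) = 4.78

pH = 4.78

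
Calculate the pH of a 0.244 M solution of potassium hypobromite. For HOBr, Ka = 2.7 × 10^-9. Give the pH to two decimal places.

pH = 10.98

OBr- is the conjugate base of the weak acid HOBr.
Kb = Kw/Ka = 1.0×10^-14 / 2.7 × 10^-9 = 3.70 × 10^-6
Kb = x²/(0.244 − x) = 3.70 × 10^-6
Neglecting x in the denominator: x = √(3.70 × 10^-6 × 0.244) = 9.50 × 10^-4 M
Check: 0.39% ionized — well under 5%, approximation valid.
pOH = −log(9.50 × 10^-4) = 3.02; pH = 14.00 − 3.02 = 10.98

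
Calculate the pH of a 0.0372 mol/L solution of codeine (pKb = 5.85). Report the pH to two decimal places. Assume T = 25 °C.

C18H21NO3 + H2O ⇌ C18H22NO3+ + OH-
Kb = 10^(−5.85) = 1.41 × 10^-6
From the ICE table, Kb = x²/(0.0372 − x) = 1.41 × 10^-6.
Assume x ≪ 0.0372: x ≈ √(1.41 × 10^-6 × 0.0372) = 2.29 × 10^-4 M
Check: 0.62% ionized — well under 5%, approximation valid.
pOH = −log(2.29 × 10^-4) = 3.64; pH = 14.00 − 3.64 = 10.36

pH = 10.36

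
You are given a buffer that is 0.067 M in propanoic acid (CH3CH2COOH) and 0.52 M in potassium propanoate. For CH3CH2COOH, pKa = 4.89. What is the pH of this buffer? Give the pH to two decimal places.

pH = 5.78

Using pH = pKa + log([base]/[acid]) with [base]/[acid] = 0.52/0.067:
pH = 4.89 + (+0.890) = 5.78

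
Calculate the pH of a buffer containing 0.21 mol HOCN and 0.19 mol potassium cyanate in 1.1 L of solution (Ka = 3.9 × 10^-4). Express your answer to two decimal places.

pKa = −log(3.9 × 10^-4) = 3.409
pH = pKa + log([A⁻]/[HA]) = 3.409 + log(0.19/0.21)
pH = 3.409 + (-0.043) = 3.37

pH = 3.37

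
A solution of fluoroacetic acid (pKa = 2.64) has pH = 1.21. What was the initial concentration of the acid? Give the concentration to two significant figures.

C₀ = 1.7 M

[H+] = 10^(-1.21) = 6.17 × 10^-2 M = x
Ka = 10^(−2.64) = 2.29 × 10^-3
Ka = x²/(C₀ − x) ⇒ C₀ = x + x²/Ka
C₀ = 6.17 × 10^-2 + (6.17 × 10^-2)²/(2.29 × 10^-3) = 1.72 M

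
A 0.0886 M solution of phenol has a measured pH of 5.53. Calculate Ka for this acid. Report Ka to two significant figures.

[H+] = 10^(-5.53) = 2.95 × 10^-6 M
At equilibrium [HA] = 0.0886 − 2.95 × 10^-6 = 8.86 × 10^-2 M
Ka = [H+][A-]/[HA] = (2.95 × 10^-6)² / 8.86 × 10^-2 = 9.8 × 10^-11

Ka = 9.8 × 10^-11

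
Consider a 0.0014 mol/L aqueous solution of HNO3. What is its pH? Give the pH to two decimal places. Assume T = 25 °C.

HNO3 is a strong acid and dissociates completely, so [H+] = 0.0014 M.
pH = -log(0.0014) = 2.85

pH = 2.85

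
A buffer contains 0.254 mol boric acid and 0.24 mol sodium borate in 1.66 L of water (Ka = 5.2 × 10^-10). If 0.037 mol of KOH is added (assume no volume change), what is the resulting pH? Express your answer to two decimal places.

OH- converts B(OH)3 to B(OH)4-: B(OH)3 → 0.217 mol, B(OH)4- → 0.277 mol.
pKa = −log(5.2 × 10^-10) = 9.284
pH = pKa + log(n_B(OH)4-/n_B(OH)3) = 9.284 + log(0.277/0.217) = 9.284 + (+0.106)

pH = 9.39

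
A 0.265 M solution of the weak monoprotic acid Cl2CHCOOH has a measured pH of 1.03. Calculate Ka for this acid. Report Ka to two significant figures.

Ka = 5.1 × 10^-2

[H+] = 10^(-1.03) = 9.33 × 10^-2 M
At equilibrium [HA] = 0.265 − 9.33 × 10^-2 = 1.72 × 10^-1 M
Ka = [H+][A-]/[HA] = (9.33 × 10^-2)² / 1.72 × 10^-1 = 5.1 × 10^-2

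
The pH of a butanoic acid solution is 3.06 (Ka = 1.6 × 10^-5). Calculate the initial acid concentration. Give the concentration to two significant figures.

[H+] = 10^(-3.06) = 8.71 × 10^-4 M = x
Ka = x²/(C₀ − x) ⇒ C₀ = x + x²/Ka
C₀ = 8.71 × 10^-4 + (8.71 × 10^-4)²/(1.6 × 10^-5) = 4.83 × 10^-2 M

C₀ = 4.8 × 10^-2 M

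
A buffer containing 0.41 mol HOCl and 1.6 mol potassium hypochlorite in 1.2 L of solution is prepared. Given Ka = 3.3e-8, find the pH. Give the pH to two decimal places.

pH = 8.07

pKa = −log(3.3 × 10^-8) = 7.481
Henderson–Hasselbalch: pH = pKa + log([OCl-]/[HOCl]) = 7.481 + log(1.6/0.41)
pH = 7.481 + (+0.591) = 8.07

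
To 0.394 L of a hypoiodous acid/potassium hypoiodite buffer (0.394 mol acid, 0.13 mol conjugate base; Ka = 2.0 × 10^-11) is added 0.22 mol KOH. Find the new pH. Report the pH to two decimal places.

pH = 11.00

After neutralization: n(HOI) = 0.174 mol, n(OI-) = 0.35 mol.
pKa = −log(2.0 × 10^-11) = 10.699
Henderson–Hasselbalch with mole ratio 0.35/0.174: pH = 10.699 + (+0.304)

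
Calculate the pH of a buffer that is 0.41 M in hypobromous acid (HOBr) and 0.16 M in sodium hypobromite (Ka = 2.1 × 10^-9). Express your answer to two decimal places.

pKa = −log(2.1 × 10^-9) = 8.678
Henderson–Hasselbalch: pH = pKa + log([OBr-]/[HOBr]) = 8.678 + log(0.16/0.41)
pH = 8.678 + (-0.409) = 8.27

pH = 8.27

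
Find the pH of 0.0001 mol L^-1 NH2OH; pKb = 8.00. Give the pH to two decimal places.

NH2OH + H2O ⇌ NH3OH+ + OH-
Kb = 10^(−8.00) = 1.00 × 10^-8
Kb = x²/(0.0001 − x) = 1.00 × 10^-8
Assume x ≪ 0.0001: x ≈ √(1.00 × 10^-8 × 0.0001) = 1.00 × 10^-6 M
(x/C₀ = 1% < 5%, so the approximation holds.)
pOH = 6.00, so pH = 14.00 − pOH = 8.00

pH = 8.00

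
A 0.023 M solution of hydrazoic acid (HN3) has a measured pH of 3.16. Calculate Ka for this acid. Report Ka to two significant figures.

Ka = 2.1 × 10^-5

[H+] = 10^(-3.16) = 6.92 × 10^-4 M
At equilibrium [HA] = 0.023 − 6.92 × 10^-4 = 2.23 × 10^-2 M
Ka = [H+][A-]/[HA] = (6.92 × 10^-4)² / 2.23 × 10^-2 = 2.1 × 10^-5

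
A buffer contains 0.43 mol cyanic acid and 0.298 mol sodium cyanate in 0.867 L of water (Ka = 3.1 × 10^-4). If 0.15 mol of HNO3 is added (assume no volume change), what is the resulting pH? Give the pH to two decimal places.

After neutralization: n(HOCN) = 0.58 mol, n(OCN-) = 0.148 mol.
pKa = −log(3.1 × 10^-4) = 3.509
Henderson–Hasselbalch with mole ratio 0.148/0.58: pH = 3.509 + (-0.593)

pH = 2.92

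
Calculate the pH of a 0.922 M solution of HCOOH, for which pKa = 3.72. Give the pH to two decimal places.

HCOOH ⇌ HCOO- + H+
Ka = 10^(−3.72) = 1.91 × 10^-4
Let x = [H+] at equilibrium. Ka = x²/(0.922 − x).
Since Ka ≪ C₀, x ≈ √(Ka·C₀) = 1.33 × 10^-2 M.
(x/C₀ = 1.4% < 5%, so the approximation holds.)
pH = −log(1.33 × 10^-2) = 1.88

pH = 1.88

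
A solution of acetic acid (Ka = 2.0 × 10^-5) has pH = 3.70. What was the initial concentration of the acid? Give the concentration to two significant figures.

[H+] = 10^(-3.70) = 2.00 × 10^-4 M = x
Ka = x²/(C₀ − x) ⇒ C₀ = x + x²/Ka
C₀ = 2.00 × 10^-4 + (2.00 × 10^-4)²/(2.0 × 10^-5) = 2.20 × 10^-3 M

C₀ = 2.2 × 10^-3 M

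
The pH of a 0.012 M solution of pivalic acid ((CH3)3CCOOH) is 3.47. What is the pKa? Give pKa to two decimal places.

[H+] = 10^(-3.47) = 3.39 × 10^-4 M
At equilibrium [HA] = 0.012 − 3.39 × 10^-4 = 1.17 × 10^-2 M
Ka = [H+][A-]/[HA] = (3.39 × 10^-4)² / 1.17 × 10^-2 = 9.82 × 10^-6
pKa = -log(9.82 × 10^-6) = 5.01

pKa = 5.01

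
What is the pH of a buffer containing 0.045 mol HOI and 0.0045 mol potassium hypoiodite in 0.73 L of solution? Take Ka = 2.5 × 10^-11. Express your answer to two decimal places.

pKa = −log(2.5 × 10^-11) = 10.602
pH = pKa + log([A⁻]/[HA]) = 10.602 + log(0.0045/0.045)
pH = 10.602 + (-1.000) = 9.60

pH = 9.60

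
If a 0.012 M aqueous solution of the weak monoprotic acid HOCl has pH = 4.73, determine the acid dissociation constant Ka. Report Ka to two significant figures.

[H+] = 10^(-4.73) = 1.86 × 10^-5 M
At equilibrium [HA] = 0.012 − 1.86 × 10^-5 = 1.20 × 10^-2 M
Ka = [H+][A-]/[HA] = (1.86 × 10^-5)² / 1.20 × 10^-2 = 2.9 × 10^-8

Ka = 2.9 × 10^-8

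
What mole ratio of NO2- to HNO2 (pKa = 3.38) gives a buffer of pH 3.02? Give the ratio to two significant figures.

ratio = 0.44

pH = pKa + log(r) ⇒ log(r) = 3.02 − 3.38 = -0.36
r = [NO2-]/[HNO2] = 10^(-0.36) = 0.437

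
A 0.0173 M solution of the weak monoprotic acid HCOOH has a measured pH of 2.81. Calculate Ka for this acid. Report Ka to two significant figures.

Ka = 1.5 × 10^-4

[H+] = 10^(-2.81) = 1.55 × 10^-3 M
At equilibrium [HA] = 0.0173 − 1.55 × 10^-3 = 1.58 × 10^-2 M
Ka = [H+][A-]/[HA] = (1.55 × 10^-3)² / 1.58 × 10^-2 = 1.5 × 10^-4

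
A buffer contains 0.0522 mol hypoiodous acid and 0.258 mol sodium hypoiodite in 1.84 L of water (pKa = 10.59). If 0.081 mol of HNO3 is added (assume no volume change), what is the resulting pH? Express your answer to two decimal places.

After neutralization: n(HOI) = 0.133 mol, n(OI-) = 0.177 mol.
pH = pKa + log([A⁻]/[HA]) = 10.59 + log(0.177/0.133) = 10.59 +0.124

pH = 10.71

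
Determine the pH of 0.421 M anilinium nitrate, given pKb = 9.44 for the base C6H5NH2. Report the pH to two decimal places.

pH = 2.47

C6H5NH3+ is the conjugate acid of the weak base C6H5NH2.
Kb = 10^(−9.44) = 3.63 × 10^-10
Ka = Kw/Kb = 1.0×10^-14 / 3.63 × 10^-10 = 2.75 × 10^-5
From the ICE table, Ka = x²/(0.421 − x) = 2.75 × 10^-5.
Assume x ≪ 0.421: x ≈ √(2.75 × 10^-5 × 0.421) = 3.40 × 10^-3 M
Check: 0.81% ionized — well under 5%, approximation valid.
pH = −log(3.40 × 10^-3) = 2.47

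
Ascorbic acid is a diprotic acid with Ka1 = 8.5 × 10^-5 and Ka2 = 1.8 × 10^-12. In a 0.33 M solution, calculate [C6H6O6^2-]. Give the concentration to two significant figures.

First ionization gives [H+] ≈ [HC6H6O6-] = 5.30 × 10^-3 M.
Second step: Ka2 = [H+][C6H6O6^2-]/[HC6H6O6-] ≈ [C6H6O6^2-] (since [H+] ≈ [HC6H6O6-]).
So [C6H6O6^2-] ≈ Ka2.

1.8 × 10^-12 M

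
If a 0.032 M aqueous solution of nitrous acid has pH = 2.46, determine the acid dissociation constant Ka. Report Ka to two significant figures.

[H+] = 10^(-2.46) = 3.47 × 10^-3 M
At equilibrium [HA] = 0.032 − 3.47 × 10^-3 = 2.85 × 10^-2 M
Ka = [H+][A-]/[HA] = (3.47 × 10^-3)² / 2.85 × 10^-2 = 4.2 × 10^-4

Ka = 4.2 × 10^-4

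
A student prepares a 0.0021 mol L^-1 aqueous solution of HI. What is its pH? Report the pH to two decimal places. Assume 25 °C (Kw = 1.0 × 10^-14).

HI is a strong acid and dissociates completely, so [H+] = 0.0021 M.
pH = -log(0.0021) = 2.68

pH = 2.68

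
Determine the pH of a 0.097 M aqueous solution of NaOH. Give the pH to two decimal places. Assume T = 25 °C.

pH = 12.99

NaOH is a strong base; [OH-] = 0.097 M.
pOH = -log(0.097) = 1.01
pH = 14.00 - 1.01 = 12.99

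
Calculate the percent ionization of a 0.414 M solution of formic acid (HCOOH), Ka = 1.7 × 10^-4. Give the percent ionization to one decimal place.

2.0%

HCOOH ⇌ HCOO- + H+; let x = [H+] at equilibrium.
x ≈ √(Ka·C₀) = √(1.7 × 10^-4 × 0.414) = 8.39 × 10^-3 M
% ionization = x/C₀ × 100% = 8.39 × 10^-3/0.414 × 100% = 2.0%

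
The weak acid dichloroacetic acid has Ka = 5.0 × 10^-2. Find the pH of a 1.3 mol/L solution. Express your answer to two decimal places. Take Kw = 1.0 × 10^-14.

Cl2CHCOOH ⇌ Cl2CHCOO- + H+
From the ICE table, Ka = x²/(1.3 − x) = 5.0 × 10^-2.
Here C₀/Ka ≈ 26, so the small-x approximation fails. Use the quadratic:
x = [−0.05 + √(0.05² + 0.26)]/2 = 2.31 × 10^-1 M
pH = −log[H+] = −log(2.31 × 10^-1) = 0.64

pH = 0.64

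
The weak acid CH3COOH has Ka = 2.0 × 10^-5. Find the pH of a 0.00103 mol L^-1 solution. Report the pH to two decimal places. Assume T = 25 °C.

pH = 3.87

CH3COOH ⇌ CH3COO- + H+
From the ICE table, Ka = [H+]²/(0.00103 − [H+]) = 2.0 × 10^-5.
[H+] is not negligible relative to C₀; solve [H+]² + 2e-05·[H+] − 2.06e-08 = 0.
[H+] = [−2e-05 + √(2e-05² + 8.24e-08)]/2 = 1.34 × 10^-4 M
pH = −log(1.34 × 10^-4) = 3.87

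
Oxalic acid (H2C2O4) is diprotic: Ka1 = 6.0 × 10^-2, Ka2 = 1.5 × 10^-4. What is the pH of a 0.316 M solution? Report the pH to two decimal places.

Ka1 ≫ Ka2, so treat the first dissociation as the only significant source of H+.
Ka1 = x²/(0.316 − x) = 6.0 × 10^-2
Solving the quadratic: x = (−Ka1 + √(Ka1² + 4·Ka1·C₀))/2 = 1.11 × 10^-1 M
pH = −log(1.11 × 10^-1) = 0.95

pH = 0.95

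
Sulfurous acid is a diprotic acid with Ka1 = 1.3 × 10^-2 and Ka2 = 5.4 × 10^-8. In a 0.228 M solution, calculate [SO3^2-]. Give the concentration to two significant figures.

First ionization gives [H+] ≈ [HSO3-] = 4.83 × 10^-2 M.
Second step: Ka2 = [H+][SO3^2-]/[HSO3-] ≈ [SO3^2-] (since [H+] ≈ [HSO3-]).
So [SO3^2-] ≈ Ka2.

5.4 × 10^-8 M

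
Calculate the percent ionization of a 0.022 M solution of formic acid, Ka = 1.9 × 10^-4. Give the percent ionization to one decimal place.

8.9%

HCOOH ⇌ HCOO- + H+; let x = [H+] at equilibrium.
Solve x² + 0.00019x − 4.18e-06 = 0 → x = 1.95 × 10^-3 M
% ionization = x/C₀ × 100% = 1.95 × 10^-3/0.022 × 100% = 8.9%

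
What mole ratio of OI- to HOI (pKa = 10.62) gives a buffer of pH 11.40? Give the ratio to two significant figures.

ratio = 6.0

pH = pKa + log(r) ⇒ log(r) = 11.40 − 10.62 = +0.78
r = [OI-]/[HOI] = 10^(+0.78) = 6.03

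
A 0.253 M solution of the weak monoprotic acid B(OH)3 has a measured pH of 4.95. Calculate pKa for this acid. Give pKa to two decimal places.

pKa = 9.30

[H+] = 10^(-4.95) = 1.12 × 10^-5 M
At equilibrium [HA] = 0.253 − 1.12 × 10^-5 = 2.53 × 10^-1 M
Ka = [H+][A-]/[HA] = (1.12 × 10^-5)² / 2.53 × 10^-1 = 4.96 × 10^-10
pKa = -log(4.96 × 10^-10) = 9.30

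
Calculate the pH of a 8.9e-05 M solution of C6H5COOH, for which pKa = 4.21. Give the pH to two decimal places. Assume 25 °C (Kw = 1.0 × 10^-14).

C6H5COOH ⇌ C6H5COO- + H+
Ka = 10^(−4.21) = 6.17 × 10^-5
From the ICE table, Ka = [H+]²/(8.9e-05 − [H+]) = 6.17 × 10^-5.
The 5% rule fails; solving [H+]² + Ka·[H+] − Ka·C₀ = 0 exactly:
[H+] = (−Ka + √(Ka² + 4·Ka·C₀))/2 = 4.94 × 10^-5 M
pH = −log(4.94 × 10^-5) = 4.31

pH = 4.31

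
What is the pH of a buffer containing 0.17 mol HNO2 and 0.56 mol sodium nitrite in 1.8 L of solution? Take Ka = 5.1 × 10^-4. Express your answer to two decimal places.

pH = 3.81

pKa = −log(5.1 × 10^-4) = 3.292
Henderson–Hasselbalch: pH = pKa + log([NO2-]/[HNO2]) = 3.292 + log(0.56/0.17)
pH = 3.292 + (+0.518) = 3.81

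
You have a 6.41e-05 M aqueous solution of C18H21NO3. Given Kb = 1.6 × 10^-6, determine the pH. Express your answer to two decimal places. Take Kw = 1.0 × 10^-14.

pH = 8.97

C18H21NO3 + H2O ⇌ C18H22NO3+ + OH-
Kb = x²/(6.41e-05 − x) = 1.6 × 10^-6
The 5% rule fails; solving x² + Kb·x − Kb·C₀ = 0 exactly:
x = (−Kb + √(Kb² + 4·Kb·C₀))/2 = 9.36 × 10^-6 M
pOH = −log(9.36 × 10^-6) = 5.03; pH = 14.00 − 5.03 = 8.97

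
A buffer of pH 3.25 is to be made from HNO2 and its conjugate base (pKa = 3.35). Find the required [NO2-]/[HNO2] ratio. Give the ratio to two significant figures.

ratio = 0.79

pH = pKa + log(r) ⇒ log(r) = 3.25 − 3.35 = -0.10
r = [NO2-]/[HNO2] = 10^(-0.10) = 0.794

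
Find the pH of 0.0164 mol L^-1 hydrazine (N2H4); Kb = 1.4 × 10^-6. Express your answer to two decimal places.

pH = 10.18

N2H4 + H2O ⇌ N2H5+ + OH-
Kb = x²/(0.0164 − x) = 1.4 × 10^-6
Assume x ≪ 0.0164: x ≈ √(1.4 × 10^-6 × 0.0164) = 1.52 × 10^-4 M
Check: 0.92% ionized — well under 5%, approximation valid.
pOH = 3.82, so pH = 14.00 − pOH = 10.18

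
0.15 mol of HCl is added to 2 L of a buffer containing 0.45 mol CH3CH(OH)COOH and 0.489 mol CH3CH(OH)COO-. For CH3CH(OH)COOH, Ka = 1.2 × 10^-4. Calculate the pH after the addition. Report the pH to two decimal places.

Added H+ converts CH3CH(OH)COO- to CH3CH(OH)COOH: CH3CH(OH)COOH → 0.6 mol, CH3CH(OH)COO- → 0.339 mol.
pKa = −log(1.2 × 10^-4) = 3.921
pH = pKa + log([A⁻]/[HA]) = 3.921 + log(0.339/0.6) = 3.921 -0.248

pH = 3.67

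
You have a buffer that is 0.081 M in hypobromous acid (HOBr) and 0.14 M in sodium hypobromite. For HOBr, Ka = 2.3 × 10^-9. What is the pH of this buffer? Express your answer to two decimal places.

pKa = −log(2.3 × 10^-9) = 8.638
Using pH = pKa + log([base]/[acid]) with [base]/[acid] = 0.14/0.081:
pH = 8.638 + (+0.238) = 8.88

pH = 8.88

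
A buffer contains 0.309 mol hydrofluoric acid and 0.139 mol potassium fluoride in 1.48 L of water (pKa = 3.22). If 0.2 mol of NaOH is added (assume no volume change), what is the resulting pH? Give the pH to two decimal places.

pH = 3.71

OH- converts HF to F-: HF → 0.109 mol, F- → 0.339 mol.
Henderson–Hasselbalch with mole ratio 0.339/0.109: pH = 3.22 + (+0.493)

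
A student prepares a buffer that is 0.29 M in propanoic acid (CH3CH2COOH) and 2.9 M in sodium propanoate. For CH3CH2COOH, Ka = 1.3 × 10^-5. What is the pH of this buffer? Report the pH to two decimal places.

pH = 5.89

pKa = −log(1.3 × 10^-5) = 4.886
Using pH = pKa + log([base]/[acid]) with [base]/[acid] = 2.9/0.29:
pH = 4.886 + (+1.000) = 5.89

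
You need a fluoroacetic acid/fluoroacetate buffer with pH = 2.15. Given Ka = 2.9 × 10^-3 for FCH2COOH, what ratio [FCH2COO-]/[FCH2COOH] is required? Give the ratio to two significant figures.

pKa = -log(2.9 × 10^-3) = 2.538
pH = pKa + log(r) ⇒ log(r) = 2.15 − 2.538 = -0.388
r = [FCH2COO-]/[FCH2COOH] = 10^(-0.388) = 0.409

ratio = 0.41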